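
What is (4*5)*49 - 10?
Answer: 970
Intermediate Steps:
(4*5)*49 - 10 = 20*49 - 10 = 980 - 10 = 970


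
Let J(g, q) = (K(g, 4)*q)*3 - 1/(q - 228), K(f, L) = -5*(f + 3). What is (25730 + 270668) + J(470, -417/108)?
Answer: 32432360749/100164 ≈ 3.2379e+5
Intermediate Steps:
K(f, L) = -15 - 5*f (K(f, L) = -5*(3 + f) = -15 - 5*f)
J(g, q) = -1/(-228 + q) + 3*q*(-15 - 5*g) (J(g, q) = ((-15 - 5*g)*q)*3 - 1/(q - 228) = (q*(-15 - 5*g))*3 - 1/(-228 + q) = 3*q*(-15 - 5*g) - 1/(-228 + q) = -1/(-228 + q) + 3*q*(-15 - 5*g))
(25730 + 270668) + J(470, -417/108) = (25730 + 270668) + (-1 - 15*(-417/108)²*(3 + 470) + 3420*(-417/108)*(3 + 470))/(-228 - 417/108) = 296398 + (-1 - 15*(-417*1/108)²*473 + 3420*(-417*1/108)*473)/(-228 - 417*1/108) = 296398 + (-1 - 15*(-139/36)²*473 + 3420*(-139/36)*473)/(-228 - 139/36) = 296398 + (-1 - 15*19321/1296*473 - 6245965)/(-8347/36) = 296398 - 36*(-1 - 45694165/432 - 6245965)/8347 = 296398 - 36/8347*(-2743951477/432) = 296398 + 2743951477/100164 = 32432360749/100164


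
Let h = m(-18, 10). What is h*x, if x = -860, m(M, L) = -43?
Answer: 36980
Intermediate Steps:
h = -43
h*x = -43*(-860) = 36980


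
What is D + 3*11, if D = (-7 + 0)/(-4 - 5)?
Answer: 304/9 ≈ 33.778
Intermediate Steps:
D = 7/9 (D = -7/(-9) = -7*(-⅑) = 7/9 ≈ 0.77778)
D + 3*11 = 7/9 + 3*11 = 7/9 + 33 = 304/9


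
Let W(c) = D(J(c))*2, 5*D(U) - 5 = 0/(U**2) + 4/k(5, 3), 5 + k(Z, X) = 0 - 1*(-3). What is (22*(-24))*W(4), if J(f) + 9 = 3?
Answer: -3168/5 ≈ -633.60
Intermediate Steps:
J(f) = -6 (J(f) = -9 + 3 = -6)
k(Z, X) = -2 (k(Z, X) = -5 + (0 - 1*(-3)) = -5 + (0 + 3) = -5 + 3 = -2)
D(U) = 3/5 (D(U) = 1 + (0/(U**2) + 4/(-2))/5 = 1 + (0/U**2 + 4*(-1/2))/5 = 1 + (0 - 2)/5 = 1 + (1/5)*(-2) = 1 - 2/5 = 3/5)
W(c) = 6/5 (W(c) = (3/5)*2 = 6/5)
(22*(-24))*W(4) = (22*(-24))*(6/5) = -528*6/5 = -3168/5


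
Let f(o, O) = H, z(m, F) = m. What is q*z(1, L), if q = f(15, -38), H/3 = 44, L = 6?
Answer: 132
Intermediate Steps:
H = 132 (H = 3*44 = 132)
f(o, O) = 132
q = 132
q*z(1, L) = 132*1 = 132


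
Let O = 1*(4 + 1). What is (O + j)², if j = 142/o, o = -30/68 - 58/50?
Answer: 12972071025/1852321 ≈ 7003.1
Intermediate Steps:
O = 5 (O = 1*5 = 5)
o = -1361/850 (o = -30*1/68 - 58*1/50 = -15/34 - 29/25 = -1361/850 ≈ -1.6012)
j = -120700/1361 (j = 142/(-1361/850) = 142*(-850/1361) = -120700/1361 ≈ -88.685)
(O + j)² = (5 - 120700/1361)² = (-113895/1361)² = 12972071025/1852321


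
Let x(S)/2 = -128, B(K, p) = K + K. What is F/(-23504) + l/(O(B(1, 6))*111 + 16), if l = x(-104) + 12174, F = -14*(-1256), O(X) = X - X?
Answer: 8744979/11752 ≈ 744.13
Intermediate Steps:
B(K, p) = 2*K
x(S) = -256 (x(S) = 2*(-128) = -256)
O(X) = 0
F = 17584
l = 11918 (l = -256 + 12174 = 11918)
F/(-23504) + l/(O(B(1, 6))*111 + 16) = 17584/(-23504) + 11918/(0*111 + 16) = 17584*(-1/23504) + 11918/(0 + 16) = -1099/1469 + 11918/16 = -1099/1469 + 11918*(1/16) = -1099/1469 + 5959/8 = 8744979/11752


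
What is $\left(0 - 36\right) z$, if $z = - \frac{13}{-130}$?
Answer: $- \frac{18}{5} \approx -3.6$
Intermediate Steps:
$z = \frac{1}{10}$ ($z = \left(-13\right) \left(- \frac{1}{130}\right) = \frac{1}{10} \approx 0.1$)
$\left(0 - 36\right) z = \left(0 - 36\right) \frac{1}{10} = \left(-36\right) \frac{1}{10} = - \frac{18}{5}$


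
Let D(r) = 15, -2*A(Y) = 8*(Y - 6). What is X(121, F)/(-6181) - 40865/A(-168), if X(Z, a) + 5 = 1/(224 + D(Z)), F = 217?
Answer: -60367358011/1028172264 ≈ -58.713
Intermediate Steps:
A(Y) = 24 - 4*Y (A(Y) = -4*(Y - 6) = -4*(-6 + Y) = -(-48 + 8*Y)/2 = 24 - 4*Y)
X(Z, a) = -1194/239 (X(Z, a) = -5 + 1/(224 + 15) = -5 + 1/239 = -1194/239)
X(121, F)/(-6181) - 40865/A(-168) = -1194/239/(-6181) - 40865/(24 - 4*(-168)) = -1194/239*(-1/6181) - 40865/(24 + 672) = 1194/1477259 - 40865/696 = -60367358011/1028172264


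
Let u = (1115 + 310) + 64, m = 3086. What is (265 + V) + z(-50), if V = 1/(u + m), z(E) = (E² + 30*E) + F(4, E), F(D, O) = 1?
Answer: 5791951/4575 ≈ 1266.0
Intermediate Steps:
u = 1489 (u = 1425 + 64 = 1489)
z(E) = 1 + E² + 30*E (z(E) = (E² + 30*E) + 1 = 1 + E² + 30*E)
V = 1/4575 (V = 1/(1489 + 3086) = 1/4575 ≈ 0.00021858)
(265 + V) + z(-50) = (265 + 1/4575) + (1 + (-50)² + 30*(-50)) = 1212376/4575 + (1 + 2500 - 1500) = 1212376/4575 + 1001 = 5791951/4575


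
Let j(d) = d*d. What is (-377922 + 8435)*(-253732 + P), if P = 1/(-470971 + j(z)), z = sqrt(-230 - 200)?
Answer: 44194162174202571/471401 ≈ 9.3751e+10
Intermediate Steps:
z = I*sqrt(430) (z = sqrt(-430) = I*sqrt(430) ≈ 20.736*I)
j(d) = d**2
P = -1/471401 (P = 1/(-470971 + (I*sqrt(430))**2) = 1/(-470971 - 430) = 1/(-471401) = -1/471401 ≈ -2.1213e-6)
(-377922 + 8435)*(-253732 + P) = (-377922 + 8435)*(-253732 - 1/471401) = -369487*(-119609518533/471401) = 44194162174202571/471401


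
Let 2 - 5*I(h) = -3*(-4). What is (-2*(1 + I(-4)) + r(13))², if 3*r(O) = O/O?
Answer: 49/9 ≈ 5.4444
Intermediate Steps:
I(h) = -2 (I(h) = ⅖ - (-3)*(-4)/5 = ⅖ - ⅕*12 = ⅖ - 12/5 = -2)
r(O) = ⅓ (r(O) = (O/O)/3 = (⅓)*1 = ⅓)
(-2*(1 + I(-4)) + r(13))² = (-2*(1 - 2) + ⅓)² = (-2*(-1) + ⅓)² = (2 + ⅓)² = (7/3)² = 49/9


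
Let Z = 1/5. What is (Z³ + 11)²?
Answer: 1893376/15625 ≈ 121.18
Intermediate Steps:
Z = ⅕ ≈ 0.20000
(Z³ + 11)² = ((⅕)³ + 11)² = (1/125 + 11)² = (1376/125)² = 1893376/15625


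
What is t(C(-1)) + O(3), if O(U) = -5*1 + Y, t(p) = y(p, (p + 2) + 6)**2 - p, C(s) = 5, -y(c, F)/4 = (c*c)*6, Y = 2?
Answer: 359992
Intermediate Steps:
y(c, F) = -24*c**2 (y(c, F) = -4*c*c*6 = -4*c**2*6 = -24*c**2)
t(p) = -p + 576*p**4 (t(p) = (-24*p**2)**2 - p = 576*p**4 - p = -p + 576*p**4)
O(U) = -3 (O(U) = -5*1 + 2 = -5 + 2 = -3)
t(C(-1)) + O(3) = (-1*5 + 576*5**4) - 3 = (-5 + 576*625) - 3 = (-5 + 360000) - 3 = 359995 - 3 = 359992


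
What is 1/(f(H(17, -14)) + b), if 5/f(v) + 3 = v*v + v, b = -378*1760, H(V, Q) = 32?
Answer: -1053/700539835 ≈ -1.5031e-6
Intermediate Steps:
b = -665280
f(v) = 5/(-3 + v + v²) (f(v) = 5/(-3 + (v*v + v)) = 5/(-3 + (v² + v)) = 5/(-3 + (v + v²)) = 5/(-3 + v + v²))
1/(f(H(17, -14)) + b) = 1/(5/(-3 + 32 + 32²) - 665280) = 1/(5/(-3 + 32 + 1024) - 665280) = 1/(5/1053 - 665280) = 1/(-700539835/1053) = -1053/700539835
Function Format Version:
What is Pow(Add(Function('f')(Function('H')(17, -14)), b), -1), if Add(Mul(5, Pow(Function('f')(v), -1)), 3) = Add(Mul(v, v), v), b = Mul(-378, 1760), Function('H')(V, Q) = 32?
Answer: Rational(-1053, 700539835) ≈ -1.5031e-6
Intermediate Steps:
b = -665280
Function('f')(v) = Mul(5, Pow(Add(-3, v, Pow(v, 2)), -1)) (Function('f')(v) = Mul(5, Pow(Add(-3, Add(Mul(v, v), v)), -1)) = Mul(5, Pow(Add(-3, Add(Pow(v, 2), v)), -1)) = Mul(5, Pow(Add(-3, Add(v, Pow(v, 2))), -1)) = Mul(5, Pow(Add(-3, v, Pow(v, 2)), -1)))
Pow(Add(Function('f')(Function('H')(17, -14)), b), -1) = Pow(Add(Mul(5, Pow(Add(-3, 32, Pow(32, 2)), -1)), -665280), -1) = Pow(Add(Mul(5, Pow(Add(-3, 32, 1024), -1)), -665280), -1) = Pow(Add(Mul(5, Pow(1053, -1)), -665280), -1) = Pow(Add(Mul(5, Rational(1, 1053)), -665280), -1) = Pow(Add(Rational(5, 1053), -665280), -1) = Pow(Rational(-700539835, 1053), -1) = Rational(-1053, 700539835)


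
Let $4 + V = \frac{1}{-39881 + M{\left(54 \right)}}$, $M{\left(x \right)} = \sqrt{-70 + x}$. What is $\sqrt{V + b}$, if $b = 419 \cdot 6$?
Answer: $\frac{\sqrt{6349475971517479122853 - 6361976708 i}}{1590494177} \approx 50.1 - 2.5099 \cdot 10^{-11} i$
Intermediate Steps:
$b = 2514$
$V = -4 + \frac{-39881 - 4 i}{1590494177}$ ($V = -4 + \frac{1}{-39881 + \sqrt{-70 + 54}} = -4 + \frac{1}{-39881 + \sqrt{-16}} = -4 + \frac{1}{-39881 + 4 i} = -4 + \frac{-39881 - 4 i}{1590494177} \approx -4.0 - 2.5149 \cdot 10^{-9} i$)
$\sqrt{V + b} = \sqrt{\left(- \frac{6362016589}{1590494177} - \frac{4 i}{1590494177}\right) + 2514} = \sqrt{\frac{3992140344389}{1590494177} - \frac{4 i}{1590494177}}$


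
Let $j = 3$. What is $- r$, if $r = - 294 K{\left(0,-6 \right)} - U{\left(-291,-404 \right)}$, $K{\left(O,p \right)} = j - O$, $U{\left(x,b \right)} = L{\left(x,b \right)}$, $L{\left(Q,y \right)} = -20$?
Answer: $862$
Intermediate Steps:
$U{\left(x,b \right)} = -20$
$K{\left(O,p \right)} = 3 - O$
$r = -862$ ($r = - 294 \left(3 - 0\right) - -20 = - 294 \left(3 + 0\right) + 20 = \left(-294\right) 3 + 20 = -882 + 20 = -862$)
$- r = \left(-1\right) \left(-862\right) = 862$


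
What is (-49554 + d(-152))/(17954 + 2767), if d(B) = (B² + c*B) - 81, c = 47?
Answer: -11225/6907 ≈ -1.6252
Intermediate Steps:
d(B) = -81 + B² + 47*B (d(B) = (B² + 47*B) - 81 = -81 + B² + 47*B)
(-49554 + d(-152))/(17954 + 2767) = (-49554 + (-81 + (-152)² + 47*(-152)))/(17954 + 2767) = (-49554 + (-81 + 23104 - 7144))/20721 = (-49554 + 15879)*(1/20721) = -33675*1/20721 = -11225/6907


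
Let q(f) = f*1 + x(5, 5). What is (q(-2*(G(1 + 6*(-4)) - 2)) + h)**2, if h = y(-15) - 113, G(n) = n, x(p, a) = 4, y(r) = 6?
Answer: 2809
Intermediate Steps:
q(f) = 4 + f (q(f) = f*1 + 4 = f + 4 = 4 + f)
h = -107 (h = 6 - 113 = -107)
(q(-2*(G(1 + 6*(-4)) - 2)) + h)**2 = ((4 - 2*((1 + 6*(-4)) - 2)) - 107)**2 = ((4 - 2*((1 - 24) - 2)) - 107)**2 = ((4 - 2*(-23 - 2)) - 107)**2 = ((4 - 2*(-25)) - 107)**2 = ((4 + 50) - 107)**2 = (54 - 107)**2 = (-53)**2 = 2809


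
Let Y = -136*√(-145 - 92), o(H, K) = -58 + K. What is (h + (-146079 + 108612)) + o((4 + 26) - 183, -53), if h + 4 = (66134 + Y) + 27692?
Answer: 56244 - 136*I*√237 ≈ 56244.0 - 2093.7*I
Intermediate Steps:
Y = -136*I*√237 ≈ -2093.7*I
h = 93822 - 136*I*√237 (h = -4 + ((66134 - 136*I*√237) + 27692) = -4 + (93826 - 136*I*√237) = 93822 - 136*I*√237 ≈ 93822.0 - 2093.7*I)
(h + (-146079 + 108612)) + o((4 + 26) - 183, -53) = ((93822 - 136*I*√237) + (-146079 + 108612)) + (-58 - 53) = ((93822 - 136*I*√237) - 37467) - 111 = (56355 - 136*I*√237) - 111 = 56244 - 136*I*√237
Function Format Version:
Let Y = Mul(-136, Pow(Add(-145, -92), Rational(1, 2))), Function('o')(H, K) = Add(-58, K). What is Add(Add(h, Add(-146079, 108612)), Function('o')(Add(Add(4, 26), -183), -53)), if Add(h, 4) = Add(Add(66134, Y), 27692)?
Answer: Add(56244, Mul(-136, I, Pow(237, Rational(1, 2)))) ≈ Add(56244., Mul(-2093.7, I))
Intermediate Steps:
Y = Mul(-136, I, Pow(237, Rational(1, 2))) (Y = Mul(-136, Pow(-237, Rational(1, 2))) = Mul(-136, Mul(I, Pow(237, Rational(1, 2)))) = Mul(-136, I, Pow(237, Rational(1, 2))) ≈ Mul(-2093.7, I))
h = Add(93822, Mul(-136, I, Pow(237, Rational(1, 2)))) (h = Add(-4, Add(Add(66134, Mul(-136, I, Pow(237, Rational(1, 2)))), 27692)) = Add(-4, Add(93826, Mul(-136, I, Pow(237, Rational(1, 2))))) = Add(93822, Mul(-136, I, Pow(237, Rational(1, 2)))) ≈ Add(93822., Mul(-2093.7, I)))
Add(Add(h, Add(-146079, 108612)), Function('o')(Add(Add(4, 26), -183), -53)) = Add(Add(Add(93822, Mul(-136, I, Pow(237, Rational(1, 2)))), Add(-146079, 108612)), Add(-58, -53)) = Add(Add(Add(93822, Mul(-136, I, Pow(237, Rational(1, 2)))), -37467), -111) = Add(Add(56355, Mul(-136, I, Pow(237, Rational(1, 2)))), -111) = Add(56244, Mul(-136, I, Pow(237, Rational(1, 2))))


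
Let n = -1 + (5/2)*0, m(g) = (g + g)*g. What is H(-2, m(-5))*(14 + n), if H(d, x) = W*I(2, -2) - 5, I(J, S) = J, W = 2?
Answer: -13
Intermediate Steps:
m(g) = 2*g**2 (m(g) = (2*g)*g = 2*g**2)
n = -1 (n = -1 + (5*(1/2))*0 = -1 + (5/2)*0 = -1 + 0 = -1)
H(d, x) = -1 (H(d, x) = 2*2 - 5 = 4 - 5 = -1)
H(-2, m(-5))*(14 + n) = -(14 - 1) = -1*13 = -13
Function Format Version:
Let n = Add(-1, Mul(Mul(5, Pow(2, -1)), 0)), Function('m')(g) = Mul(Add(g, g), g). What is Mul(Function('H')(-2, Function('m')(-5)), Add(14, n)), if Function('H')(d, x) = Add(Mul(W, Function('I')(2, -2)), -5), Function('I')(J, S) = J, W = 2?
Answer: -13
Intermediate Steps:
Function('m')(g) = Mul(2, Pow(g, 2)) (Function('m')(g) = Mul(Mul(2, g), g) = Mul(2, Pow(g, 2)))
n = -1 (n = Add(-1, Mul(Mul(5, Rational(1, 2)), 0)) = Add(-1, Mul(Rational(5, 2), 0)) = Add(-1, 0) = -1)
Function('H')(d, x) = -1 (Function('H')(d, x) = Add(Mul(2, 2), -5) = Add(4, -5) = -1)
Mul(Function('H')(-2, Function('m')(-5)), Add(14, n)) = Mul(-1, Add(14, -1)) = Mul(-1, 13) = -13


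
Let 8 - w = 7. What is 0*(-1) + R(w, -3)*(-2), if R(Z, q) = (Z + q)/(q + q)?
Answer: -2/3 ≈ -0.66667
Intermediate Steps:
w = 1 (w = 8 - 1*7 = 8 - 7 = 1)
R(Z, q) = (Z + q)/(2*q) (R(Z, q) = (Z + q)/((2*q)) = (Z + q)*(1/(2*q)) = (Z + q)/(2*q))
0*(-1) + R(w, -3)*(-2) = 0*(-1) + ((1/2)*(1 - 3)/(-3))*(-2) = 0 + ((1/2)*(-1/3)*(-2))*(-2) = 0 + (1/3)*(-2) = 0 - 2/3 = -2/3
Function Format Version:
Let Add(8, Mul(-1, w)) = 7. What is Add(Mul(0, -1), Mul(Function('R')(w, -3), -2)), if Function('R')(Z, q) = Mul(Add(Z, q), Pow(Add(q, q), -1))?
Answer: Rational(-2, 3) ≈ -0.66667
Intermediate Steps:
w = 1 (w = Add(8, Mul(-1, 7)) = Add(8, -7) = 1)
Function('R')(Z, q) = Mul(Rational(1, 2), Pow(q, -1), Add(Z, q)) (Function('R')(Z, q) = Mul(Add(Z, q), Pow(Mul(2, q), -1)) = Mul(Add(Z, q), Mul(Rational(1, 2), Pow(q, -1))) = Mul(Rational(1, 2), Pow(q, -1), Add(Z, q)))
Add(Mul(0, -1), Mul(Function('R')(w, -3), -2)) = Add(Mul(0, -1), Mul(Mul(Rational(1, 2), Pow(-3, -1), Add(1, -3)), -2)) = Add(0, Mul(Mul(Rational(1, 2), Rational(-1, 3), -2), -2)) = Add(0, Mul(Rational(1, 3), -2)) = Add(0, Rational(-2, 3)) = Rational(-2, 3)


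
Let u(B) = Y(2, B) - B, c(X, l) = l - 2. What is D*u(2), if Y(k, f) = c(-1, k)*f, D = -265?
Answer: 530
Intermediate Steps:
c(X, l) = -2 + l
Y(k, f) = f*(-2 + k) (Y(k, f) = (-2 + k)*f = f*(-2 + k))
u(B) = -B (u(B) = B*(-2 + 2) - B = B*0 - B = 0 - B = -B)
D*u(2) = -(-265)*2 = -265*(-2) = 530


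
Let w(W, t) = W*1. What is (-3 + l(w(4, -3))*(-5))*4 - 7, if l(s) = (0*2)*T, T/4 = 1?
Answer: -19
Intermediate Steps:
T = 4 (T = 4*1 = 4)
w(W, t) = W
l(s) = 0 (l(s) = (0*2)*4 = 0*4 = 0)
(-3 + l(w(4, -3))*(-5))*4 - 7 = (-3 + 0*(-5))*4 - 7 = (-3 + 0)*4 - 7 = -3*4 - 7 = -12 - 7 = -19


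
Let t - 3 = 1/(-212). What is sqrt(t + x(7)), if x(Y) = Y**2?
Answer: sqrt(584219)/106 ≈ 7.2108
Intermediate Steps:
t = 635/212 (t = 3 + 1/(-212) = 3 - 1/212 = 635/212 ≈ 2.9953)
sqrt(t + x(7)) = sqrt(635/212 + 7**2) = sqrt(635/212 + 49) = sqrt(11023/212) = sqrt(584219)/106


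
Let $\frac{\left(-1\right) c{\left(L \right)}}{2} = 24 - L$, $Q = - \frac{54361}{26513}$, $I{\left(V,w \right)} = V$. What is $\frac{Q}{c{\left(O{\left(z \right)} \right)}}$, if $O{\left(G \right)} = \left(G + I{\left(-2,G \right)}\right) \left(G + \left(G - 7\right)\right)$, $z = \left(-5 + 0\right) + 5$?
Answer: $\frac{54361}{530260} \approx 0.10252$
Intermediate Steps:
$z = 0$ ($z = -5 + 5 = 0$)
$Q = - \frac{54361}{26513}$ ($Q = \left(-54361\right) \frac{1}{26513} = - \frac{54361}{26513} \approx -2.0504$)
$O{\left(G \right)} = \left(-7 + 2 G\right) \left(-2 + G\right)$ ($O{\left(G \right)} = \left(G - 2\right) \left(G + \left(G - 7\right)\right) = \left(-2 + G\right) \left(G + \left(-7 + G\right)\right) = \left(-2 + G\right) \left(-7 + 2 G\right) = \left(-7 + 2 G\right) \left(-2 + G\right)$)
$c{\left(L \right)} = -48 + 2 L$ ($c{\left(L \right)} = - 2 \left(24 - L\right) = -48 + 2 L$)
$\frac{Q}{c{\left(O{\left(z \right)} \right)}} = - \frac{54361}{26513 \left(-48 + 2 \left(14 - 0 + 2 \cdot 0^{2}\right)\right)} = - \frac{54361}{26513 \left(-48 + 2 \left(14 + 0 + 2 \cdot 0\right)\right)} = - \frac{54361}{26513 \left(-48 + 2 \left(14 + 0 + 0\right)\right)} = - \frac{54361}{26513 \left(-48 + 2 \cdot 14\right)} = - \frac{54361}{26513 \left(-48 + 28\right)} = - \frac{54361}{26513 \left(-20\right)} = \left(- \frac{54361}{26513}\right) \left(- \frac{1}{20}\right) = \frac{54361}{530260}$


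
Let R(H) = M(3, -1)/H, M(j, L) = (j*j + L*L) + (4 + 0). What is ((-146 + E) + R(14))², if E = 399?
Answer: 64516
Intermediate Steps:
M(j, L) = 4 + L² + j² (M(j, L) = (j² + L²) + 4 = (L² + j²) + 4 = 4 + L² + j²)
R(H) = 14/H (R(H) = (4 + (-1)² + 3²)/H = (4 + 1 + 9)/H = 14/H)
((-146 + E) + R(14))² = ((-146 + 399) + 14/14)² = (253 + 14*(1/14))² = (253 + 1)² = 254² = 64516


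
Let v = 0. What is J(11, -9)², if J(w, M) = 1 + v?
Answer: 1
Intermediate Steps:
J(w, M) = 1 (J(w, M) = 1 + 0 = 1)
J(11, -9)² = 1² = 1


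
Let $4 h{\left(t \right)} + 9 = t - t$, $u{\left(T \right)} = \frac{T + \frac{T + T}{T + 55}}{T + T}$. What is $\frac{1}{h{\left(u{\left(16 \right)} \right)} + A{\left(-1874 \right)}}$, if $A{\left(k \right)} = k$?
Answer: $- \frac{4}{7505} \approx -0.00053298$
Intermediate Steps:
$u{\left(T \right)} = \frac{T + \frac{2 T}{55 + T}}{2 T}$
$h{\left(t \right)} = - \frac{9}{4}$ ($h{\left(t \right)} = - \frac{9}{4} + \frac{t - t}{4} = - \frac{9}{4} + \frac{1}{4} \cdot 0 = - \frac{9}{4} + 0 = - \frac{9}{4}$)
$\frac{1}{h{\left(u{\left(16 \right)} \right)} + A{\left(-1874 \right)}} = \frac{1}{- \frac{9}{4} - 1874} = \frac{1}{- \frac{7505}{4}} = - \frac{4}{7505}$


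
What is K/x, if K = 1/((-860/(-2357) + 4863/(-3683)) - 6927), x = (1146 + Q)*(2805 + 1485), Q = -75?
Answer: -8680831/276320531197030320 ≈ -3.1416e-11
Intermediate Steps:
x = 4594590 (x = (1146 - 75)*(2805 + 1485) = 1071*4290 = 4594590)
K = -8680831/60140411048 (K = 1/((-860*(-1/2357) + 4863*(-1/3683)) - 6927) = 1/((860/2357 - 4863/3683) - 6927) = 1/(-8294711/8680831 - 6927) = 1/(-60140411048/8680831) = -8680831/60140411048 ≈ -0.00014434)
K/x = -8680831/60140411048/4594590 = -8680831/60140411048*1/4594590 = -8680831/276320531197030320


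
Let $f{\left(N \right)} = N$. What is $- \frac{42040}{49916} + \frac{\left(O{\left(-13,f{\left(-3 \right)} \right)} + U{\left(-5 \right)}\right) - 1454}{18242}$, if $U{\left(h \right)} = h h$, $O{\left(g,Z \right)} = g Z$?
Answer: $- \frac{104534615}{113820959} \approx -0.91841$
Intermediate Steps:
$O{\left(g,Z \right)} = Z g$
$U{\left(h \right)} = h^{2}$
$- \frac{42040}{49916} + \frac{\left(O{\left(-13,f{\left(-3 \right)} \right)} + U{\left(-5 \right)}\right) - 1454}{18242} = - \frac{42040}{49916} + \frac{\left(\left(-3\right) \left(-13\right) + \left(-5\right)^{2}\right) - 1454}{18242} = \left(-42040\right) \frac{1}{49916} + \left(\left(39 + 25\right) - 1454\right) \frac{1}{18242} = - \frac{10510}{12479} + \left(64 - 1454\right) \frac{1}{18242} = - \frac{10510}{12479} - \frac{695}{9121} = - \frac{104534615}{113820959}$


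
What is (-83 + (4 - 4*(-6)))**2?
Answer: 3025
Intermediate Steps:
(-83 + (4 - 4*(-6)))**2 = (-83 + (4 + 24))**2 = (-83 + 28)**2 = (-55)**2 = 3025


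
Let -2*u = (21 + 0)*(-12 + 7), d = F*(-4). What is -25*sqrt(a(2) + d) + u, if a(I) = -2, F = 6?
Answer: 105/2 - 25*I*sqrt(26) ≈ 52.5 - 127.48*I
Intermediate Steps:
d = -24 (d = 6*(-4) = -24)
u = 105/2 (u = -(21 + 0)*(-12 + 7)/2 = -21*(-5)/2 = -1/2*(-105) = 105/2 ≈ 52.500)
-25*sqrt(a(2) + d) + u = -25*sqrt(-2 - 24) + 105/2 = -25*I*sqrt(26) + 105/2 = 105/2 - 25*I*sqrt(26)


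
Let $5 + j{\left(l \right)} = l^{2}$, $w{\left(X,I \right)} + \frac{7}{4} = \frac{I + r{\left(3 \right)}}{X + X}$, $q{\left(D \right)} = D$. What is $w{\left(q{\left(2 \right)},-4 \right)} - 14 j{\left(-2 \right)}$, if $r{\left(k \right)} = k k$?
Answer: $\frac{27}{2} \approx 13.5$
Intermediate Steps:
$r{\left(k \right)} = k^{2}$
$w{\left(X,I \right)} = - \frac{7}{4} + \frac{9 + I}{2 X}$ ($w{\left(X,I \right)} = - \frac{7}{4} + \frac{I + 3^{2}}{X + X} = - \frac{7}{4} + \frac{I + 9}{2 X} = - \frac{7}{4} + \left(9 + I\right) \frac{1}{2 X} = - \frac{7}{4} + \frac{9 + I}{2 X}$)
$j{\left(l \right)} = -5 + l^{2}$
$w{\left(q{\left(2 \right)},-4 \right)} - 14 j{\left(-2 \right)} = \frac{18 - 14 + 2 \left(-4\right)}{4 \cdot 2} - 14 \left(-5 + \left(-2\right)^{2}\right) = \frac{1}{4} \cdot \frac{1}{2} \left(18 - 14 - 8\right) - 14 \left(-5 + 4\right) = \frac{1}{4} \cdot \frac{1}{2} \left(-4\right) - -14 = - \frac{1}{2} + 14 = \frac{27}{2}$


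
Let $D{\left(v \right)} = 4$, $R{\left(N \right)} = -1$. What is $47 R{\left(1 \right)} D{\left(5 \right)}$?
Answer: $-188$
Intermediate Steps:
$47 R{\left(1 \right)} D{\left(5 \right)} = 47 \left(-1\right) 4 = \left(-47\right) 4 = -188$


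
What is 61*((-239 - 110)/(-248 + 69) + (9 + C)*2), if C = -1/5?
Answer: 1067317/895 ≈ 1192.5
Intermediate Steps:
C = -⅕ (C = -1*⅕ = -⅕ ≈ -0.20000)
61*((-239 - 110)/(-248 + 69) + (9 + C)*2) = 61*((-239 - 110)/(-248 + 69) + (9 - ⅕)*2) = 61*(-349/(-179) + (44/5)*2) = 61*(-349*(-1/179) + 88/5) = 61*(349/179 + 88/5) = 61*(17497/895) = 1067317/895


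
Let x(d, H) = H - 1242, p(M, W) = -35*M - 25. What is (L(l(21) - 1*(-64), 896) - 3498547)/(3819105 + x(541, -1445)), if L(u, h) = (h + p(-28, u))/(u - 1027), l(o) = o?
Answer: -1098544375/1198355252 ≈ -0.91671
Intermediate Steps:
p(M, W) = -25 - 35*M
L(u, h) = (955 + h)/(-1027 + u) (L(u, h) = (h + (-25 - 35*(-28)))/(u - 1027) = (h + (-25 + 980))/(-1027 + u) = (h + 955)/(-1027 + u) = (955 + h)/(-1027 + u))
x(d, H) = -1242 + H
(L(l(21) - 1*(-64), 896) - 3498547)/(3819105 + x(541, -1445)) = ((955 + 896)/(-1027 + (21 - 1*(-64))) - 3498547)/(3819105 + (-1242 - 1445)) = (1851/(-1027 + (21 + 64)) - 3498547)/(3819105 - 2687) = (1851/(-1027 + 85) - 3498547)/3816418 = (1851/(-942) - 3498547)*(1/3816418) = (-1/942*1851 - 3498547)*(1/3816418) = (-617/314 - 3498547)*(1/3816418) = -1098544375/314*1/3816418 = -1098544375/1198355252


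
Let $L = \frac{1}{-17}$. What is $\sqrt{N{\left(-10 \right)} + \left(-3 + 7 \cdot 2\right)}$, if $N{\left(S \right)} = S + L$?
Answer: $\frac{4 \sqrt{17}}{17} \approx 0.97014$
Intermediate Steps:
$L = - \frac{1}{17} \approx -0.058824$
$N{\left(S \right)} = - \frac{1}{17} + S$ ($N{\left(S \right)} = S - \frac{1}{17} = - \frac{1}{17} + S$)
$\sqrt{N{\left(-10 \right)} + \left(-3 + 7 \cdot 2\right)} = \sqrt{\left(- \frac{1}{17} - 10\right) + \left(-3 + 7 \cdot 2\right)} = \sqrt{- \frac{171}{17} + \left(-3 + 14\right)} = \sqrt{- \frac{171}{17} + 11} = \sqrt{\frac{16}{17}} = \frac{4 \sqrt{17}}{17}$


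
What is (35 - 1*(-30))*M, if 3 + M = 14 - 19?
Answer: -520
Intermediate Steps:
M = -8 (M = -3 + (14 - 19) = -3 - 5 = -8)
(35 - 1*(-30))*M = (35 - 1*(-30))*(-8) = (35 + 30)*(-8) = 65*(-8) = -520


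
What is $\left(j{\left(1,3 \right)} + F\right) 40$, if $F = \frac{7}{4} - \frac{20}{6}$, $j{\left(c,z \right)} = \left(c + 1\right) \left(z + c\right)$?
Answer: $\frac{770}{3} \approx 256.67$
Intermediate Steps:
$j{\left(c,z \right)} = \left(1 + c\right) \left(c + z\right)$
$F = - \frac{19}{12}$ ($F = 7 \cdot \frac{1}{4} - \frac{10}{3} = \frac{7}{4} - \frac{10}{3} = - \frac{19}{12} \approx -1.5833$)
$\left(j{\left(1,3 \right)} + F\right) 40 = \left(\left(1 + 3 + 1^{2} + 1 \cdot 3\right) - \frac{19}{12}\right) 40 = \left(\left(1 + 3 + 1 + 3\right) - \frac{19}{12}\right) 40 = \left(8 - \frac{19}{12}\right) 40 = \frac{77}{12} \cdot 40 = \frac{770}{3}$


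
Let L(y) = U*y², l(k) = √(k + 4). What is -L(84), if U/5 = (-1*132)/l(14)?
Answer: 776160*√2 ≈ 1.0977e+6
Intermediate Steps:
l(k) = √(4 + k)
U = -110*√2 (U = 5*((-1*132)/(√(4 + 14))) = 5*(-132*√2/6) = 5*(-22*√2) = -110*√2 ≈ -155.56)
L(y) = -110*√2*y² (L(y) = (-110*√2)*y² = -110*√2*y²)
-L(84) = -(-110)*√2*84² = -(-110)*√2*7056 = -(-776160)*√2 = 776160*√2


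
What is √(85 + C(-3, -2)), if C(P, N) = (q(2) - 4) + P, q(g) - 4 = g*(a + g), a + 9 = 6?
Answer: 4*√5 ≈ 8.9443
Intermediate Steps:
a = -3 (a = -9 + 6 = -3)
q(g) = 4 + g*(-3 + g)
C(P, N) = -2 + P (C(P, N) = ((4 + 2² - 3*2) - 4) + P = ((4 + 4 - 6) - 4) + P = (2 - 4) + P = -2 + P)
√(85 + C(-3, -2)) = √(85 + (-2 - 3)) = √(85 - 5) = √80 = 4*√5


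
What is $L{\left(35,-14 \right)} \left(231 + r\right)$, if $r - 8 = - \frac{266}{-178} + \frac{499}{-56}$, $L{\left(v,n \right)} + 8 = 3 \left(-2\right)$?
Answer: $- \frac{1154213}{356} \approx -3242.2$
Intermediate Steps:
$L{\left(v,n \right)} = -14$ ($L{\left(v,n \right)} = -8 + 3 \left(-2\right) = -8 - 6 = -14$)
$r = \frac{2909}{4984}$ ($r = 8 + \left(- \frac{266}{-178} + \frac{499}{-56}\right) = 8 + \left(\left(-266\right) \left(- \frac{1}{178}\right) + 499 \left(- \frac{1}{56}\right)\right) = 8 + \left(\frac{133}{89} - \frac{499}{56}\right) = 8 - \frac{36963}{4984} = \frac{2909}{4984} \approx 0.58367$)
$L{\left(35,-14 \right)} \left(231 + r\right) = - 14 \left(231 + \frac{2909}{4984}\right) = \left(-14\right) \frac{1154213}{4984} = - \frac{1154213}{356}$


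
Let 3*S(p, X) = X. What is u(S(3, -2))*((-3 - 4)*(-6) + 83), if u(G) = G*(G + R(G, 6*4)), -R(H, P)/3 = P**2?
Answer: 1296500/9 ≈ 1.4406e+5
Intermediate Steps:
S(p, X) = X/3
R(H, P) = -3*P**2
u(G) = G*(-1728 + G) (u(G) = G*(G - 3*(6*4)**2) = G*(G - 3*24**2) = G*(G - 3*576) = G*(G - 1728) = G*(-1728 + G))
u(S(3, -2))*((-3 - 4)*(-6) + 83) = (((1/3)*(-2))*(-1728 + (1/3)*(-2)))*((-3 - 4)*(-6) + 83) = (-2*(-1728 - 2/3)/3)*(-7*(-6) + 83) = (-2/3*(-5186/3))*(42 + 83) = (10372/9)*125 = 1296500/9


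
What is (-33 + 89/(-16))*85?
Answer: -52445/16 ≈ -3277.8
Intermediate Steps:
(-33 + 89/(-16))*85 = (-33 + 89*(-1/16))*85 = (-33 - 89/16)*85 = -617/16*85 = -52445/16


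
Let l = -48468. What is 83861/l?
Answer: -83861/48468 ≈ -1.7302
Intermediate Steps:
83861/l = 83861/(-48468) = 83861*(-1/48468) = -83861/48468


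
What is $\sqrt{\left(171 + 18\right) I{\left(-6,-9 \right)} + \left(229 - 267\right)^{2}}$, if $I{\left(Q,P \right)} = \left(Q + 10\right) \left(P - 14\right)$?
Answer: $2 i \sqrt{3986} \approx 126.27 i$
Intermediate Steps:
$I{\left(Q,P \right)} = \left(-14 + P\right) \left(10 + Q\right)$ ($I{\left(Q,P \right)} = \left(10 + Q\right) \left(-14 + P\right) = \left(-14 + P\right) \left(10 + Q\right)$)
$\sqrt{\left(171 + 18\right) I{\left(-6,-9 \right)} + \left(229 - 267\right)^{2}} = \sqrt{\left(171 + 18\right) \left(-140 - -84 + 10 \left(-9\right) - -54\right) + \left(229 - 267\right)^{2}} = \sqrt{189 \left(-140 + 84 - 90 + 54\right) + \left(-38\right)^{2}} = \sqrt{189 \left(-92\right) + 1444} = \sqrt{-17388 + 1444} = \sqrt{-15944} = 2 i \sqrt{3986}$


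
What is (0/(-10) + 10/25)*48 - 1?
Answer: 91/5 ≈ 18.200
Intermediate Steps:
(0/(-10) + 10/25)*48 - 1 = (0*(-1/10) + 10*(1/25))*48 - 1 = (0 + 2/5)*48 - 1 = (2/5)*48 - 1 = 96/5 - 1 = 91/5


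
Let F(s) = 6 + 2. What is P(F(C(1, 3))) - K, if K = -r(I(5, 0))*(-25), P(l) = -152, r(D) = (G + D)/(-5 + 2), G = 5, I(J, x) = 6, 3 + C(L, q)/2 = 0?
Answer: -181/3 ≈ -60.333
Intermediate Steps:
C(L, q) = -6 (C(L, q) = -6 + 2*0 = -6 + 0 = -6)
F(s) = 8
r(D) = -5/3 - D/3 (r(D) = (5 + D)/(-5 + 2) = (5 + D)/(-3) = (5 + D)*(-⅓) = -5/3 - D/3)
K = -275/3 (K = -(-5/3 - ⅓*6)*(-25) = -(-5/3 - 2)*(-25) = -1*(-11/3)*(-25) = (11/3)*(-25) = -275/3 ≈ -91.667)
P(F(C(1, 3))) - K = -152 - 1*(-275/3) = -152 + 275/3 = -181/3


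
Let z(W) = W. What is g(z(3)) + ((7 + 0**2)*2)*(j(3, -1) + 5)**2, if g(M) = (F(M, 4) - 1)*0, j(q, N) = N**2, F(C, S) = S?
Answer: 504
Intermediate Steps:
g(M) = 0 (g(M) = (4 - 1)*0 = 3*0 = 0)
g(z(3)) + ((7 + 0**2)*2)*(j(3, -1) + 5)**2 = 0 + ((7 + 0**2)*2)*((-1)**2 + 5)**2 = 0 + ((7 + 0)*2)*(1 + 5)**2 = 0 + (7*2)*6**2 = 0 + 14*36 = 0 + 504 = 504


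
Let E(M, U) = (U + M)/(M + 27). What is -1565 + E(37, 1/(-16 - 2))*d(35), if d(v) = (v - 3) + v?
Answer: -1758325/1152 ≈ -1526.3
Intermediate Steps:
d(v) = -3 + 2*v (d(v) = (-3 + v) + v = -3 + 2*v)
E(M, U) = (M + U)/(27 + M)
-1565 + E(37, 1/(-16 - 2))*d(35) = -1565 + ((37 + 1/(-16 - 2))/(27 + 37))*(-3 + 2*35) = -1565 + ((37 + 1/(-18))/64)*(-3 + 70) = -1565 + ((37 - 1/18)/64)*67 = -1565 + ((1/64)*(665/18))*67 = -1565 + (665/1152)*67 = -1565 + 44555/1152 = -1758325/1152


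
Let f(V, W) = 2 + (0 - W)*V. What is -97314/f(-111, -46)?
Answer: 48657/2552 ≈ 19.066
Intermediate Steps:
f(V, W) = 2 - V*W (f(V, W) = 2 + (-W)*V = 2 - V*W)
-97314/f(-111, -46) = -97314/(2 - 1*(-111)*(-46)) = -97314/(2 - 5106) = -97314/(-5104) = -97314*(-1/5104) = 48657/2552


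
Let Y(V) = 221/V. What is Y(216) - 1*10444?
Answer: -2255683/216 ≈ -10443.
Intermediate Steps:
Y(216) - 1*10444 = 221/216 - 1*10444 = 221*(1/216) - 10444 = 221/216 - 10444 = -2255683/216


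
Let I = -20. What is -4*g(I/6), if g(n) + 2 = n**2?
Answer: -328/9 ≈ -36.444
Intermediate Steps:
g(n) = -2 + n**2
-4*g(I/6) = -4*(-2 + (-20/6)**2) = -4*(-2 + (-20*1/6)**2) = -4*(-2 + (-10/3)**2) = -4*(-2 + 100/9) = -4*82/9 = -328/9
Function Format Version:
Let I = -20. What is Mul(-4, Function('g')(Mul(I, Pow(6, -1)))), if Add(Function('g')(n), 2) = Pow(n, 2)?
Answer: Rational(-328, 9) ≈ -36.444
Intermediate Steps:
Function('g')(n) = Add(-2, Pow(n, 2))
Mul(-4, Function('g')(Mul(I, Pow(6, -1)))) = Mul(-4, Add(-2, Pow(Mul(-20, Pow(6, -1)), 2))) = Mul(-4, Add(-2, Pow(Mul(-20, Rational(1, 6)), 2))) = Mul(-4, Add(-2, Pow(Rational(-10, 3), 2))) = Mul(-4, Add(-2, Rational(100, 9))) = Mul(-4, Rational(82, 9)) = Rational(-328, 9)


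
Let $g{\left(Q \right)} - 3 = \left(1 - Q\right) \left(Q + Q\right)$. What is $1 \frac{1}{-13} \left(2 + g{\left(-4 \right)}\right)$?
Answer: $\frac{35}{13} \approx 2.6923$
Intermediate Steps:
$g{\left(Q \right)} = 3 + 2 Q \left(1 - Q\right)$ ($g{\left(Q \right)} = 3 + \left(1 - Q\right) \left(Q + Q\right) = 3 + \left(1 - Q\right) 2 Q = 3 + 2 Q \left(1 - Q\right)$)
$1 \frac{1}{-13} \left(2 + g{\left(-4 \right)}\right) = 1 \frac{1}{-13} \left(2 + \left(3 - 2 \left(-4\right)^{2} + 2 \left(-4\right)\right)\right) = 1 \left(- \frac{1}{13}\right) \left(2 - 37\right) = - \frac{2 - 37}{13} = \left(- \frac{1}{13}\right) \left(-35\right) = \frac{35}{13}$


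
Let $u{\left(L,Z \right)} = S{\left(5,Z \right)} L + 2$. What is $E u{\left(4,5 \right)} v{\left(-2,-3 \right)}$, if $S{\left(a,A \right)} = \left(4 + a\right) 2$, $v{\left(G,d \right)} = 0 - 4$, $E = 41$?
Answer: $-12136$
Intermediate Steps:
$v{\left(G,d \right)} = -4$ ($v{\left(G,d \right)} = 0 - 4 = -4$)
$S{\left(a,A \right)} = 8 + 2 a$
$u{\left(L,Z \right)} = 2 + 18 L$ ($u{\left(L,Z \right)} = \left(8 + 2 \cdot 5\right) L + 2 = \left(8 + 10\right) L + 2 = 18 L + 2 = 2 + 18 L$)
$E u{\left(4,5 \right)} v{\left(-2,-3 \right)} = 41 \left(2 + 18 \cdot 4\right) \left(-4\right) = 41 \left(2 + 72\right) \left(-4\right) = 41 \cdot 74 \left(-4\right) = 3034 \left(-4\right) = -12136$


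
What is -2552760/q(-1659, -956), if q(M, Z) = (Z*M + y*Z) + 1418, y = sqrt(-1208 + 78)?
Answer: -337692282060/210078446147 - 203369880*I*sqrt(1130)/210078446147 ≈ -1.6075 - 0.032542*I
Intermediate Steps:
y = I*sqrt(1130) (y = sqrt(-1130) = I*sqrt(1130) ≈ 33.615*I)
q(M, Z) = 1418 + M*Z + I*Z*sqrt(1130) (q(M, Z) = (Z*M + (I*sqrt(1130))*Z) + 1418 = (M*Z + I*Z*sqrt(1130)) + 1418 = 1418 + M*Z + I*Z*sqrt(1130))
-2552760/q(-1659, -956) = -2552760/(1418 - 1659*(-956) + I*(-956)*sqrt(1130)) = -2552760/(1418 + 1586004 - 956*I*sqrt(1130)) = -2552760/(1587422 - 956*I*sqrt(1130))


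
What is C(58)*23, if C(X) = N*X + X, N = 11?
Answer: 16008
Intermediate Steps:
C(X) = 12*X (C(X) = 11*X + X = 12*X)
C(58)*23 = (12*58)*23 = 696*23 = 16008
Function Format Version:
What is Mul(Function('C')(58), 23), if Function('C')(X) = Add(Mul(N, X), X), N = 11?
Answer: 16008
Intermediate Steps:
Function('C')(X) = Mul(12, X) (Function('C')(X) = Add(Mul(11, X), X) = Mul(12, X))
Mul(Function('C')(58), 23) = Mul(Mul(12, 58), 23) = Mul(696, 23) = 16008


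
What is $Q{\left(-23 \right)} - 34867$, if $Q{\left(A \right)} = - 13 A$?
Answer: $-34568$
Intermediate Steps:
$Q{\left(-23 \right)} - 34867 = \left(-13\right) \left(-23\right) - 34867 = 299 - 34867 = -34568$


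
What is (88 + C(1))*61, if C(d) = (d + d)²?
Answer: 5612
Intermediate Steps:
C(d) = 4*d² (C(d) = (2*d)² = 4*d²)
(88 + C(1))*61 = (88 + 4*1²)*61 = (88 + 4*1)*61 = (88 + 4)*61 = 92*61 = 5612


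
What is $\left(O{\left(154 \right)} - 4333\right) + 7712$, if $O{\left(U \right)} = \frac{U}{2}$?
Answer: $3456$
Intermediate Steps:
$O{\left(U \right)} = \frac{U}{2}$ ($O{\left(U \right)} = U \frac{1}{2} = \frac{U}{2}$)
$\left(O{\left(154 \right)} - 4333\right) + 7712 = \left(\frac{1}{2} \cdot 154 - 4333\right) + 7712 = \left(77 - 4333\right) + 7712 = -4256 + 7712 = 3456$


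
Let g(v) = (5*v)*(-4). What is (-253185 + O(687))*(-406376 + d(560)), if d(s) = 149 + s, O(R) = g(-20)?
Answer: 102546532595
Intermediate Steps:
g(v) = -20*v
O(R) = 400 (O(R) = -20*(-20) = 400)
(-253185 + O(687))*(-406376 + d(560)) = (-253185 + 400)*(-406376 + (149 + 560)) = -252785*(-406376 + 709) = -252785*(-405667) = 102546532595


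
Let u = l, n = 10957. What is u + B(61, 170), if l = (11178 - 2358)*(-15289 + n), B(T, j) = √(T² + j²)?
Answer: -38208240 + √32621 ≈ -3.8208e+7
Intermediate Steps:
l = -38208240 (l = (11178 - 2358)*(-15289 + 10957) = 8820*(-4332) = -38208240)
u = -38208240
u + B(61, 170) = -38208240 + √(61² + 170²) = -38208240 + √(3721 + 28900) = -38208240 + √32621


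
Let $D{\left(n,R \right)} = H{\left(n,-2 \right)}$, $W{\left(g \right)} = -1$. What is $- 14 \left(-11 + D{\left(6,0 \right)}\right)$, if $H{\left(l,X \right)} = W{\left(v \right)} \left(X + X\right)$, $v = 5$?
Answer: $98$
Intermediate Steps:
$H{\left(l,X \right)} = - 2 X$ ($H{\left(l,X \right)} = - (X + X) = - 2 X$)
$D{\left(n,R \right)} = 4$ ($D{\left(n,R \right)} = \left(-2\right) \left(-2\right) = 4$)
$- 14 \left(-11 + D{\left(6,0 \right)}\right) = - 14 \left(-11 + 4\right) = \left(-14\right) \left(-7\right) = 98$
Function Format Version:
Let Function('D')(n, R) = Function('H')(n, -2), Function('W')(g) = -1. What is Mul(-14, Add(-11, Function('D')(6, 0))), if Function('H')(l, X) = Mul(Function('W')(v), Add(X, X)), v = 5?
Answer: 98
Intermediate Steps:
Function('H')(l, X) = Mul(-2, X) (Function('H')(l, X) = Mul(-1, Add(X, X)) = Mul(-1, Mul(2, X)) = Mul(-2, X))
Function('D')(n, R) = 4 (Function('D')(n, R) = Mul(-2, -2) = 4)
Mul(-14, Add(-11, Function('D')(6, 0))) = Mul(-14, Add(-11, 4)) = Mul(-14, -7) = 98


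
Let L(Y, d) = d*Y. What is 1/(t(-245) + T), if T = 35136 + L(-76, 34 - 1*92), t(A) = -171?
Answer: 1/39373 ≈ 2.5398e-5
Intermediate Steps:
L(Y, d) = Y*d
T = 39544 (T = 35136 - 76*(34 - 1*92) = 35136 - 76*(34 - 92) = 35136 - 76*(-58) = 35136 + 4408 = 39544)
1/(t(-245) + T) = 1/(-171 + 39544) = 1/39373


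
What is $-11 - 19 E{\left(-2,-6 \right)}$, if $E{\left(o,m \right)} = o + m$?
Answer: $141$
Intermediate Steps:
$E{\left(o,m \right)} = m + o$
$-11 - 19 E{\left(-2,-6 \right)} = -11 - 19 \left(-6 - 2\right) = -11 - -152 = -11 + 152 = 141$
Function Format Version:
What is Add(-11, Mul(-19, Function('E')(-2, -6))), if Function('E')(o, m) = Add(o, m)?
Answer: 141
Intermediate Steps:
Function('E')(o, m) = Add(m, o)
Add(-11, Mul(-19, Function('E')(-2, -6))) = Add(-11, Mul(-19, Add(-6, -2))) = Add(-11, Mul(-19, -8)) = Add(-11, 152) = 141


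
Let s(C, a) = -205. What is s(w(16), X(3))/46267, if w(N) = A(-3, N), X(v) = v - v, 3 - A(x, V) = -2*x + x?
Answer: -205/46267 ≈ -0.0044308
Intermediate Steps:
A(x, V) = 3 + x (A(x, V) = 3 - (-2*x + x) = 3 - (-1)*x = 3 + x)
X(v) = 0
w(N) = 0 (w(N) = 3 - 3 = 0)
s(w(16), X(3))/46267 = -205/46267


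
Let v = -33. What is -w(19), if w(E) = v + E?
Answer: 14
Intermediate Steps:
w(E) = -33 + E
-w(19) = -(-33 + 19) = -1*(-14) = 14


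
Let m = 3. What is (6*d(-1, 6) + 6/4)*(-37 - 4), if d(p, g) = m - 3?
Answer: -123/2 ≈ -61.500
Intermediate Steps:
d(p, g) = 0 (d(p, g) = 3 - 3 = 0)
(6*d(-1, 6) + 6/4)*(-37 - 4) = (6*0 + 6/4)*(-37 - 4) = (0 + 6*(¼))*(-41) = (0 + 3/2)*(-41) = (3/2)*(-41) = -123/2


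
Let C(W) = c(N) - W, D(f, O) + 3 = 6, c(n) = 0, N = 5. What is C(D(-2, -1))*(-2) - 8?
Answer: -2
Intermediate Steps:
D(f, O) = 3 (D(f, O) = -3 + 6 = 3)
C(W) = -W (C(W) = 0 - W = -W)
C(D(-2, -1))*(-2) - 8 = -1*3*(-2) - 8 = -3*(-2) - 8 = 6 - 8 = -2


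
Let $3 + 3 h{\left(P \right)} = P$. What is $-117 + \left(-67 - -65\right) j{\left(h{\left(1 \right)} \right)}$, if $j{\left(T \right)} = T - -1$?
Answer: $- \frac{353}{3} \approx -117.67$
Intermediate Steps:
$h{\left(P \right)} = -1 + \frac{P}{3}$
$j{\left(T \right)} = 1 + T$ ($j{\left(T \right)} = T + 1 = 1 + T$)
$-117 + \left(-67 - -65\right) j{\left(h{\left(1 \right)} \right)} = -117 + \left(-67 - -65\right) \left(1 + \left(-1 + \frac{1}{3} \cdot 1\right)\right) = -117 + \left(-67 + 65\right) \left(1 + \left(-1 + \frac{1}{3}\right)\right) = -117 - 2 \left(1 - \frac{2}{3}\right) = -117 - \frac{2}{3} = - \frac{353}{3}$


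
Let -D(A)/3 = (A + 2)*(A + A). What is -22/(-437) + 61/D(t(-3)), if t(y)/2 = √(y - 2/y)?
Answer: 28417/34960 + 61*I*√21/560 ≈ 0.81284 + 0.49917*I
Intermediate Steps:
t(y) = 2*√(y - 2/y)
D(A) = -6*A*(2 + A) (D(A) = -3*(A + 2)*(A + A) = -3*(2 + A)*2*A = -6*A*(2 + A))
-22/(-437) + 61/D(t(-3)) = -22/(-437) + 61/((-6*2*√(-3 - 2/(-3))*(2 + 2*√(-3 - 2/(-3))))) = -22*(-1/437) + 61/((-6*2*√(-3 - 2*(-⅓))*(2 + 2*√(-3 - 2*(-⅓))))) = 22/437 + 61/((-6*2*√(-3 + ⅔)*(2 + 2*√(-3 + ⅔)))) = 22/437 + 61/((-6*2*√(-7/3)*(2 + 2*√(-7/3)))) = 22/437 + 61/((-6*2*(I*√21/3)*(2 + 2*(I*√21/3)))) = 22/437 + 61/((-6*2*I*√21/3*(2 + 2*I*√21/3))) = 22/437 + 61/((-4*I*√21*(2 + 2*I*√21/3))) = 22/437 + 61*(I*√21/(84*(2 + 2*I*√21/3))) = 22/437 + 61*I*√21/(84*(2 + 2*I*√21/3))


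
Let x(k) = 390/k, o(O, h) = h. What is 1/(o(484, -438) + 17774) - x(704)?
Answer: -38411/69344 ≈ -0.55392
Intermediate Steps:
1/(o(484, -438) + 17774) - x(704) = 1/(-438 + 17774) - 390/704 = 1/17336 - 390/704 = 1/17336 - 1*195/352 = 1/17336 - 195/352 = -38411/69344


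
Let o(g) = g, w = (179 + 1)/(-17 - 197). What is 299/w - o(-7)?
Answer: -31363/90 ≈ -348.48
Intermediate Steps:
w = -90/107 (w = 180/(-214) = 180*(-1/214) = -90/107 ≈ -0.84112)
299/w - o(-7) = 299/(-90/107) - 1*(-7) = 299*(-107/90) + 7 = -31993/90 + 7 = -31363/90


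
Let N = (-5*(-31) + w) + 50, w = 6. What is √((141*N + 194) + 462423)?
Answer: 4*√30773 ≈ 701.69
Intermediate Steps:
N = 211 (N = (-5*(-31) + 6) + 50 = (155 + 6) + 50 = 161 + 50 = 211)
√((141*N + 194) + 462423) = √((141*211 + 194) + 462423) = √((29751 + 194) + 462423) = √(29945 + 462423) = √492368 = 4*√30773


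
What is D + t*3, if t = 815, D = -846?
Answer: 1599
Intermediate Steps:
D + t*3 = -846 + 815*3 = -846 + 2445 = 1599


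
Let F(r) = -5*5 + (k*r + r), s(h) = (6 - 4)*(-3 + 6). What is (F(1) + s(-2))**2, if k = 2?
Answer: 256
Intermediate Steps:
s(h) = 6 (s(h) = 2*3 = 6)
F(r) = -25 + 3*r (F(r) = -5*5 + (2*r + r) = -25 + 3*r)
(F(1) + s(-2))**2 = ((-25 + 3*1) + 6)**2 = ((-25 + 3) + 6)**2 = (-22 + 6)**2 = (-16)**2 = 256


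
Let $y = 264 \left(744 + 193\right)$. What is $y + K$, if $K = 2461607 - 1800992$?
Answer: $907983$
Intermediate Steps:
$y = 247368$ ($y = 264 \cdot 937 = 247368$)
$K = 660615$ ($K = 2461607 - 1800992 = 660615$)
$y + K = 247368 + 660615 = 907983$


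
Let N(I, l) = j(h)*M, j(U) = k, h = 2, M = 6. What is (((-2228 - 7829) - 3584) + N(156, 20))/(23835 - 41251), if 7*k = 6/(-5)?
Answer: 477471/609560 ≈ 0.78330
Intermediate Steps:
k = -6/35 (k = (6/(-5))/7 = (6*(-⅕))/7 = (⅐)*(-6/5) = -6/35 ≈ -0.17143)
j(U) = -6/35
N(I, l) = -36/35 (N(I, l) = -6/35*6 = -36/35)
(((-2228 - 7829) - 3584) + N(156, 20))/(23835 - 41251) = (((-2228 - 7829) - 3584) - 36/35)/(23835 - 41251) = ((-10057 - 3584) - 36/35)/(-17416) = (-13641 - 36/35)*(-1/17416) = -477471/35*(-1/17416) = 477471/609560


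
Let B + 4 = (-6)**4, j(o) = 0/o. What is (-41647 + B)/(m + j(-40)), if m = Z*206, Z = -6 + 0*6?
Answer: 40355/1236 ≈ 32.650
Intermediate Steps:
Z = -6 (Z = -6 + 0 = -6)
m = -1236 (m = -6*206 = -1236)
j(o) = 0
B = 1292 (B = -4 + (-6)**4 = -4 + 1296 = 1292)
(-41647 + B)/(m + j(-40)) = (-41647 + 1292)/(-1236 + 0) = -40355/(-1236) = -40355*(-1/1236) = 40355/1236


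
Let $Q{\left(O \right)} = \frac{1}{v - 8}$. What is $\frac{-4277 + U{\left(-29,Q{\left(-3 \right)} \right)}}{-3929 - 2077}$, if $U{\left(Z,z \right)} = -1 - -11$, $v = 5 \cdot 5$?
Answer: $\frac{4267}{6006} \approx 0.71046$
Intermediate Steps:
$v = 25$
$Q{\left(O \right)} = \frac{1}{17}$ ($Q{\left(O \right)} = \frac{1}{25 - 8} = \frac{1}{17}$)
$U{\left(Z,z \right)} = 10$ ($U{\left(Z,z \right)} = -1 + 11 = 10$)
$\frac{-4277 + U{\left(-29,Q{\left(-3 \right)} \right)}}{-3929 - 2077} = \frac{-4277 + 10}{-3929 - 2077} = - \frac{4267}{-6006} = \left(-4267\right) \left(- \frac{1}{6006}\right) = \frac{4267}{6006}$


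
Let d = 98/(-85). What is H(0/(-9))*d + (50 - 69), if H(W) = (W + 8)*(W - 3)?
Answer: 737/85 ≈ 8.6706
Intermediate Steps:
d = -98/85 (d = 98*(-1/85) = -98/85 ≈ -1.1529)
H(W) = (-3 + W)*(8 + W) (H(W) = (8 + W)*(-3 + W) = (-3 + W)*(8 + W))
H(0/(-9))*d + (50 - 69) = (-24 + (0/(-9))² + 5*(0/(-9)))*(-98/85) + (50 - 69) = (-24 + (0*(-⅑))² + 5*(0*(-⅑)))*(-98/85) - 19 = (-24 + 0² + 5*0)*(-98/85) - 19 = (-24 + 0 + 0)*(-98/85) - 19 = -24*(-98/85) - 19 = 2352/85 - 19 = 737/85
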